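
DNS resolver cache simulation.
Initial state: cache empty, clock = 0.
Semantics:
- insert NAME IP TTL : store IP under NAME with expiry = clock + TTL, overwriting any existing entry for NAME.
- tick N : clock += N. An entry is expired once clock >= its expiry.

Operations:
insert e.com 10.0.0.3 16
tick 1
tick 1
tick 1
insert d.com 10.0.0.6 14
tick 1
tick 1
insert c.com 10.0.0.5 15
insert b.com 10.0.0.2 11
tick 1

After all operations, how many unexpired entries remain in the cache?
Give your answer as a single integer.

Answer: 4

Derivation:
Op 1: insert e.com -> 10.0.0.3 (expiry=0+16=16). clock=0
Op 2: tick 1 -> clock=1.
Op 3: tick 1 -> clock=2.
Op 4: tick 1 -> clock=3.
Op 5: insert d.com -> 10.0.0.6 (expiry=3+14=17). clock=3
Op 6: tick 1 -> clock=4.
Op 7: tick 1 -> clock=5.
Op 8: insert c.com -> 10.0.0.5 (expiry=5+15=20). clock=5
Op 9: insert b.com -> 10.0.0.2 (expiry=5+11=16). clock=5
Op 10: tick 1 -> clock=6.
Final cache (unexpired): {b.com,c.com,d.com,e.com} -> size=4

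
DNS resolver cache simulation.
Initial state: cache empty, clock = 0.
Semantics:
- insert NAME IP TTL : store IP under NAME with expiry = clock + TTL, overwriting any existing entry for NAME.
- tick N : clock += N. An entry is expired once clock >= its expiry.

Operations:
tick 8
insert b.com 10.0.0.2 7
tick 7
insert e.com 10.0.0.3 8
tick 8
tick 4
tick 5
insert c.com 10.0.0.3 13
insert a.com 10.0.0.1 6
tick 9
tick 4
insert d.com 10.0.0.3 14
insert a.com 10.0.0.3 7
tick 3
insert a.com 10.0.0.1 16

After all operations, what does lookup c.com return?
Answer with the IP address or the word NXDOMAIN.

Op 1: tick 8 -> clock=8.
Op 2: insert b.com -> 10.0.0.2 (expiry=8+7=15). clock=8
Op 3: tick 7 -> clock=15. purged={b.com}
Op 4: insert e.com -> 10.0.0.3 (expiry=15+8=23). clock=15
Op 5: tick 8 -> clock=23. purged={e.com}
Op 6: tick 4 -> clock=27.
Op 7: tick 5 -> clock=32.
Op 8: insert c.com -> 10.0.0.3 (expiry=32+13=45). clock=32
Op 9: insert a.com -> 10.0.0.1 (expiry=32+6=38). clock=32
Op 10: tick 9 -> clock=41. purged={a.com}
Op 11: tick 4 -> clock=45. purged={c.com}
Op 12: insert d.com -> 10.0.0.3 (expiry=45+14=59). clock=45
Op 13: insert a.com -> 10.0.0.3 (expiry=45+7=52). clock=45
Op 14: tick 3 -> clock=48.
Op 15: insert a.com -> 10.0.0.1 (expiry=48+16=64). clock=48
lookup c.com: not in cache (expired or never inserted)

Answer: NXDOMAIN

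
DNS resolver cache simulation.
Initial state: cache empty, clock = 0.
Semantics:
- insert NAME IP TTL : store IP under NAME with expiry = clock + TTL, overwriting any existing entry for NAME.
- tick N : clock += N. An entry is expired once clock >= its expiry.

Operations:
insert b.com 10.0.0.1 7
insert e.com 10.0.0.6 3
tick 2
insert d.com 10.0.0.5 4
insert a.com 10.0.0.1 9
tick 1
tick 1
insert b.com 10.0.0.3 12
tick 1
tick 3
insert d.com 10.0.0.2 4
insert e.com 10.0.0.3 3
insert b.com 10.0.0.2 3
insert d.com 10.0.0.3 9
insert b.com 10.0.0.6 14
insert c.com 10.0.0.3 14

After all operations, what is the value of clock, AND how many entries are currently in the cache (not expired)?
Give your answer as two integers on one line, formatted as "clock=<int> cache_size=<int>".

Op 1: insert b.com -> 10.0.0.1 (expiry=0+7=7). clock=0
Op 2: insert e.com -> 10.0.0.6 (expiry=0+3=3). clock=0
Op 3: tick 2 -> clock=2.
Op 4: insert d.com -> 10.0.0.5 (expiry=2+4=6). clock=2
Op 5: insert a.com -> 10.0.0.1 (expiry=2+9=11). clock=2
Op 6: tick 1 -> clock=3. purged={e.com}
Op 7: tick 1 -> clock=4.
Op 8: insert b.com -> 10.0.0.3 (expiry=4+12=16). clock=4
Op 9: tick 1 -> clock=5.
Op 10: tick 3 -> clock=8. purged={d.com}
Op 11: insert d.com -> 10.0.0.2 (expiry=8+4=12). clock=8
Op 12: insert e.com -> 10.0.0.3 (expiry=8+3=11). clock=8
Op 13: insert b.com -> 10.0.0.2 (expiry=8+3=11). clock=8
Op 14: insert d.com -> 10.0.0.3 (expiry=8+9=17). clock=8
Op 15: insert b.com -> 10.0.0.6 (expiry=8+14=22). clock=8
Op 16: insert c.com -> 10.0.0.3 (expiry=8+14=22). clock=8
Final clock = 8
Final cache (unexpired): {a.com,b.com,c.com,d.com,e.com} -> size=5

Answer: clock=8 cache_size=5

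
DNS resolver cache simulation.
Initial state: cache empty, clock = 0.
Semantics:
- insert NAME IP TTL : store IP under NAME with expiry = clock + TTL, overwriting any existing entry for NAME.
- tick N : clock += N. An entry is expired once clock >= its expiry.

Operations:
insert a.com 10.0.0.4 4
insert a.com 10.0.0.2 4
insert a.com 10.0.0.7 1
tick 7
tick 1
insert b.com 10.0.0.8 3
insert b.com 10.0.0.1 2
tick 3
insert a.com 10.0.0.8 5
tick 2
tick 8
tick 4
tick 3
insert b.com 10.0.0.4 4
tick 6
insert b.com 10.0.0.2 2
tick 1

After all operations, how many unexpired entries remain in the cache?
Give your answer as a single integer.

Op 1: insert a.com -> 10.0.0.4 (expiry=0+4=4). clock=0
Op 2: insert a.com -> 10.0.0.2 (expiry=0+4=4). clock=0
Op 3: insert a.com -> 10.0.0.7 (expiry=0+1=1). clock=0
Op 4: tick 7 -> clock=7. purged={a.com}
Op 5: tick 1 -> clock=8.
Op 6: insert b.com -> 10.0.0.8 (expiry=8+3=11). clock=8
Op 7: insert b.com -> 10.0.0.1 (expiry=8+2=10). clock=8
Op 8: tick 3 -> clock=11. purged={b.com}
Op 9: insert a.com -> 10.0.0.8 (expiry=11+5=16). clock=11
Op 10: tick 2 -> clock=13.
Op 11: tick 8 -> clock=21. purged={a.com}
Op 12: tick 4 -> clock=25.
Op 13: tick 3 -> clock=28.
Op 14: insert b.com -> 10.0.0.4 (expiry=28+4=32). clock=28
Op 15: tick 6 -> clock=34. purged={b.com}
Op 16: insert b.com -> 10.0.0.2 (expiry=34+2=36). clock=34
Op 17: tick 1 -> clock=35.
Final cache (unexpired): {b.com} -> size=1

Answer: 1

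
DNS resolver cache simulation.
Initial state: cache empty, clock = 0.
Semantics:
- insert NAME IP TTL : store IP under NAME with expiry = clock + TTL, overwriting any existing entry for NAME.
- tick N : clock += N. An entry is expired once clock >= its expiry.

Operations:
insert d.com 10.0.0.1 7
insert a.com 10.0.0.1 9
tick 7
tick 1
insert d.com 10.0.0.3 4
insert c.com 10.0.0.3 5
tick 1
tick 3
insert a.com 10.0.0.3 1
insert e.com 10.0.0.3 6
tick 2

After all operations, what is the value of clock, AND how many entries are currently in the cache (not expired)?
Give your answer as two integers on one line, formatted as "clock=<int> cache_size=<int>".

Answer: clock=14 cache_size=1

Derivation:
Op 1: insert d.com -> 10.0.0.1 (expiry=0+7=7). clock=0
Op 2: insert a.com -> 10.0.0.1 (expiry=0+9=9). clock=0
Op 3: tick 7 -> clock=7. purged={d.com}
Op 4: tick 1 -> clock=8.
Op 5: insert d.com -> 10.0.0.3 (expiry=8+4=12). clock=8
Op 6: insert c.com -> 10.0.0.3 (expiry=8+5=13). clock=8
Op 7: tick 1 -> clock=9. purged={a.com}
Op 8: tick 3 -> clock=12. purged={d.com}
Op 9: insert a.com -> 10.0.0.3 (expiry=12+1=13). clock=12
Op 10: insert e.com -> 10.0.0.3 (expiry=12+6=18). clock=12
Op 11: tick 2 -> clock=14. purged={a.com,c.com}
Final clock = 14
Final cache (unexpired): {e.com} -> size=1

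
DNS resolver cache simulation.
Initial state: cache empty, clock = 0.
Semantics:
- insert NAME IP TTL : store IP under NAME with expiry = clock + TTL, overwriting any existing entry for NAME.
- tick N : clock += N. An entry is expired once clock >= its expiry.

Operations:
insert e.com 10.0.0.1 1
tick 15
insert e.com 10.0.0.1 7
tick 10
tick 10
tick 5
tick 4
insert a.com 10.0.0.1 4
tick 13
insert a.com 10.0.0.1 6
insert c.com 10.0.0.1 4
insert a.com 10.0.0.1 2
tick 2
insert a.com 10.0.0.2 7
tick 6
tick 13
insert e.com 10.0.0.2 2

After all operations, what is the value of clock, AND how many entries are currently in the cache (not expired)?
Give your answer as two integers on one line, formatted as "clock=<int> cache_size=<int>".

Answer: clock=78 cache_size=1

Derivation:
Op 1: insert e.com -> 10.0.0.1 (expiry=0+1=1). clock=0
Op 2: tick 15 -> clock=15. purged={e.com}
Op 3: insert e.com -> 10.0.0.1 (expiry=15+7=22). clock=15
Op 4: tick 10 -> clock=25. purged={e.com}
Op 5: tick 10 -> clock=35.
Op 6: tick 5 -> clock=40.
Op 7: tick 4 -> clock=44.
Op 8: insert a.com -> 10.0.0.1 (expiry=44+4=48). clock=44
Op 9: tick 13 -> clock=57. purged={a.com}
Op 10: insert a.com -> 10.0.0.1 (expiry=57+6=63). clock=57
Op 11: insert c.com -> 10.0.0.1 (expiry=57+4=61). clock=57
Op 12: insert a.com -> 10.0.0.1 (expiry=57+2=59). clock=57
Op 13: tick 2 -> clock=59. purged={a.com}
Op 14: insert a.com -> 10.0.0.2 (expiry=59+7=66). clock=59
Op 15: tick 6 -> clock=65. purged={c.com}
Op 16: tick 13 -> clock=78. purged={a.com}
Op 17: insert e.com -> 10.0.0.2 (expiry=78+2=80). clock=78
Final clock = 78
Final cache (unexpired): {e.com} -> size=1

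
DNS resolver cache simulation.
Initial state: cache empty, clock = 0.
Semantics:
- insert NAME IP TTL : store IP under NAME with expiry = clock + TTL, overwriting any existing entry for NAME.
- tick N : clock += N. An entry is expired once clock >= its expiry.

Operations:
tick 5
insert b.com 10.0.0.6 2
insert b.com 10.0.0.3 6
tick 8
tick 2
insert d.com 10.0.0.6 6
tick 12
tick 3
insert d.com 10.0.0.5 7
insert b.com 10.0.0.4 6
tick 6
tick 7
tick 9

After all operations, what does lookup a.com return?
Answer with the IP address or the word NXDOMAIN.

Op 1: tick 5 -> clock=5.
Op 2: insert b.com -> 10.0.0.6 (expiry=5+2=7). clock=5
Op 3: insert b.com -> 10.0.0.3 (expiry=5+6=11). clock=5
Op 4: tick 8 -> clock=13. purged={b.com}
Op 5: tick 2 -> clock=15.
Op 6: insert d.com -> 10.0.0.6 (expiry=15+6=21). clock=15
Op 7: tick 12 -> clock=27. purged={d.com}
Op 8: tick 3 -> clock=30.
Op 9: insert d.com -> 10.0.0.5 (expiry=30+7=37). clock=30
Op 10: insert b.com -> 10.0.0.4 (expiry=30+6=36). clock=30
Op 11: tick 6 -> clock=36. purged={b.com}
Op 12: tick 7 -> clock=43. purged={d.com}
Op 13: tick 9 -> clock=52.
lookup a.com: not in cache (expired or never inserted)

Answer: NXDOMAIN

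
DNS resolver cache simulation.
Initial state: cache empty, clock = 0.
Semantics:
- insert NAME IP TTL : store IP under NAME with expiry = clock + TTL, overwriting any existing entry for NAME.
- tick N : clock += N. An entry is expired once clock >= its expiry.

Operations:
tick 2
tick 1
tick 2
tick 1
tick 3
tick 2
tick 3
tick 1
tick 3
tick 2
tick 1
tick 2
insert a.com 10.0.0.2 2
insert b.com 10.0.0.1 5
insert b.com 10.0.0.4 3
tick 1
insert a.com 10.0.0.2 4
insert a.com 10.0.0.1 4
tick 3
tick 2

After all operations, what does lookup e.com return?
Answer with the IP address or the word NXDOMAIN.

Answer: NXDOMAIN

Derivation:
Op 1: tick 2 -> clock=2.
Op 2: tick 1 -> clock=3.
Op 3: tick 2 -> clock=5.
Op 4: tick 1 -> clock=6.
Op 5: tick 3 -> clock=9.
Op 6: tick 2 -> clock=11.
Op 7: tick 3 -> clock=14.
Op 8: tick 1 -> clock=15.
Op 9: tick 3 -> clock=18.
Op 10: tick 2 -> clock=20.
Op 11: tick 1 -> clock=21.
Op 12: tick 2 -> clock=23.
Op 13: insert a.com -> 10.0.0.2 (expiry=23+2=25). clock=23
Op 14: insert b.com -> 10.0.0.1 (expiry=23+5=28). clock=23
Op 15: insert b.com -> 10.0.0.4 (expiry=23+3=26). clock=23
Op 16: tick 1 -> clock=24.
Op 17: insert a.com -> 10.0.0.2 (expiry=24+4=28). clock=24
Op 18: insert a.com -> 10.0.0.1 (expiry=24+4=28). clock=24
Op 19: tick 3 -> clock=27. purged={b.com}
Op 20: tick 2 -> clock=29. purged={a.com}
lookup e.com: not in cache (expired or never inserted)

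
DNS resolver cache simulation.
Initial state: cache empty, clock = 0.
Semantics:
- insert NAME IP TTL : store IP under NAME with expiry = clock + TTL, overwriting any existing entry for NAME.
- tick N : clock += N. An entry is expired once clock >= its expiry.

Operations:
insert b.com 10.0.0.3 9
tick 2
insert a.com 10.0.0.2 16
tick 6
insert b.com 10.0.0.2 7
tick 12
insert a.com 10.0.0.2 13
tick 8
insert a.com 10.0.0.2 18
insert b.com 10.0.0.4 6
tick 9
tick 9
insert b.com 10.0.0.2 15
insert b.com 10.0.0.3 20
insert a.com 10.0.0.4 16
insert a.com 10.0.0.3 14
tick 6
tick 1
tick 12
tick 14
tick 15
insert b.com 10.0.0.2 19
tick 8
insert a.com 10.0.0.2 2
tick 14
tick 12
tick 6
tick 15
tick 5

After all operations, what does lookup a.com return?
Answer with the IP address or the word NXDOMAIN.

Op 1: insert b.com -> 10.0.0.3 (expiry=0+9=9). clock=0
Op 2: tick 2 -> clock=2.
Op 3: insert a.com -> 10.0.0.2 (expiry=2+16=18). clock=2
Op 4: tick 6 -> clock=8.
Op 5: insert b.com -> 10.0.0.2 (expiry=8+7=15). clock=8
Op 6: tick 12 -> clock=20. purged={a.com,b.com}
Op 7: insert a.com -> 10.0.0.2 (expiry=20+13=33). clock=20
Op 8: tick 8 -> clock=28.
Op 9: insert a.com -> 10.0.0.2 (expiry=28+18=46). clock=28
Op 10: insert b.com -> 10.0.0.4 (expiry=28+6=34). clock=28
Op 11: tick 9 -> clock=37. purged={b.com}
Op 12: tick 9 -> clock=46. purged={a.com}
Op 13: insert b.com -> 10.0.0.2 (expiry=46+15=61). clock=46
Op 14: insert b.com -> 10.0.0.3 (expiry=46+20=66). clock=46
Op 15: insert a.com -> 10.0.0.4 (expiry=46+16=62). clock=46
Op 16: insert a.com -> 10.0.0.3 (expiry=46+14=60). clock=46
Op 17: tick 6 -> clock=52.
Op 18: tick 1 -> clock=53.
Op 19: tick 12 -> clock=65. purged={a.com}
Op 20: tick 14 -> clock=79. purged={b.com}
Op 21: tick 15 -> clock=94.
Op 22: insert b.com -> 10.0.0.2 (expiry=94+19=113). clock=94
Op 23: tick 8 -> clock=102.
Op 24: insert a.com -> 10.0.0.2 (expiry=102+2=104). clock=102
Op 25: tick 14 -> clock=116. purged={a.com,b.com}
Op 26: tick 12 -> clock=128.
Op 27: tick 6 -> clock=134.
Op 28: tick 15 -> clock=149.
Op 29: tick 5 -> clock=154.
lookup a.com: not in cache (expired or never inserted)

Answer: NXDOMAIN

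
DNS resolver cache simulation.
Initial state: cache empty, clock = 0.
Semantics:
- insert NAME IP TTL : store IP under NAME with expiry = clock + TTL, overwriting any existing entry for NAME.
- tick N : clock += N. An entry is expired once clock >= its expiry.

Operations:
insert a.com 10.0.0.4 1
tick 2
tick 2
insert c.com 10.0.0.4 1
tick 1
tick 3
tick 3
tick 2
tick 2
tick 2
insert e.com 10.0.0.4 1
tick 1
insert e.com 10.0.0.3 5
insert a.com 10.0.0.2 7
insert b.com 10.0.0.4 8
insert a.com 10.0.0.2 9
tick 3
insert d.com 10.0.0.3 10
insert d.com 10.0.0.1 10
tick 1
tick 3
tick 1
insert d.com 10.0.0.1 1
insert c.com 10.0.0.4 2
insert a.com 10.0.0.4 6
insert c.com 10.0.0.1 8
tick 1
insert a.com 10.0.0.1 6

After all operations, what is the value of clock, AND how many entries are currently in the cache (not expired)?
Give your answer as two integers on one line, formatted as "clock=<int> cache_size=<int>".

Op 1: insert a.com -> 10.0.0.4 (expiry=0+1=1). clock=0
Op 2: tick 2 -> clock=2. purged={a.com}
Op 3: tick 2 -> clock=4.
Op 4: insert c.com -> 10.0.0.4 (expiry=4+1=5). clock=4
Op 5: tick 1 -> clock=5. purged={c.com}
Op 6: tick 3 -> clock=8.
Op 7: tick 3 -> clock=11.
Op 8: tick 2 -> clock=13.
Op 9: tick 2 -> clock=15.
Op 10: tick 2 -> clock=17.
Op 11: insert e.com -> 10.0.0.4 (expiry=17+1=18). clock=17
Op 12: tick 1 -> clock=18. purged={e.com}
Op 13: insert e.com -> 10.0.0.3 (expiry=18+5=23). clock=18
Op 14: insert a.com -> 10.0.0.2 (expiry=18+7=25). clock=18
Op 15: insert b.com -> 10.0.0.4 (expiry=18+8=26). clock=18
Op 16: insert a.com -> 10.0.0.2 (expiry=18+9=27). clock=18
Op 17: tick 3 -> clock=21.
Op 18: insert d.com -> 10.0.0.3 (expiry=21+10=31). clock=21
Op 19: insert d.com -> 10.0.0.1 (expiry=21+10=31). clock=21
Op 20: tick 1 -> clock=22.
Op 21: tick 3 -> clock=25. purged={e.com}
Op 22: tick 1 -> clock=26. purged={b.com}
Op 23: insert d.com -> 10.0.0.1 (expiry=26+1=27). clock=26
Op 24: insert c.com -> 10.0.0.4 (expiry=26+2=28). clock=26
Op 25: insert a.com -> 10.0.0.4 (expiry=26+6=32). clock=26
Op 26: insert c.com -> 10.0.0.1 (expiry=26+8=34). clock=26
Op 27: tick 1 -> clock=27. purged={d.com}
Op 28: insert a.com -> 10.0.0.1 (expiry=27+6=33). clock=27
Final clock = 27
Final cache (unexpired): {a.com,c.com} -> size=2

Answer: clock=27 cache_size=2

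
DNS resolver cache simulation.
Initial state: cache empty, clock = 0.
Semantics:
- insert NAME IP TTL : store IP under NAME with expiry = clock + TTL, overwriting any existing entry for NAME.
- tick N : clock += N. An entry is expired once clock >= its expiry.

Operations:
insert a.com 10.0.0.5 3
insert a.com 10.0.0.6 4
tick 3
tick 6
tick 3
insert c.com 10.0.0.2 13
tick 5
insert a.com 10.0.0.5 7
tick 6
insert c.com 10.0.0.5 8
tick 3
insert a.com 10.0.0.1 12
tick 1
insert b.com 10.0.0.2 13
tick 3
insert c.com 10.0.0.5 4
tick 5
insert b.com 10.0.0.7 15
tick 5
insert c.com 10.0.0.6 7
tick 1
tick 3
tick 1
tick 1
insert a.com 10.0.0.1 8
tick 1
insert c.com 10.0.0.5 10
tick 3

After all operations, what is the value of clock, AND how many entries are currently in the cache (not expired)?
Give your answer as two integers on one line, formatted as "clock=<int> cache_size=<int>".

Op 1: insert a.com -> 10.0.0.5 (expiry=0+3=3). clock=0
Op 2: insert a.com -> 10.0.0.6 (expiry=0+4=4). clock=0
Op 3: tick 3 -> clock=3.
Op 4: tick 6 -> clock=9. purged={a.com}
Op 5: tick 3 -> clock=12.
Op 6: insert c.com -> 10.0.0.2 (expiry=12+13=25). clock=12
Op 7: tick 5 -> clock=17.
Op 8: insert a.com -> 10.0.0.5 (expiry=17+7=24). clock=17
Op 9: tick 6 -> clock=23.
Op 10: insert c.com -> 10.0.0.5 (expiry=23+8=31). clock=23
Op 11: tick 3 -> clock=26. purged={a.com}
Op 12: insert a.com -> 10.0.0.1 (expiry=26+12=38). clock=26
Op 13: tick 1 -> clock=27.
Op 14: insert b.com -> 10.0.0.2 (expiry=27+13=40). clock=27
Op 15: tick 3 -> clock=30.
Op 16: insert c.com -> 10.0.0.5 (expiry=30+4=34). clock=30
Op 17: tick 5 -> clock=35. purged={c.com}
Op 18: insert b.com -> 10.0.0.7 (expiry=35+15=50). clock=35
Op 19: tick 5 -> clock=40. purged={a.com}
Op 20: insert c.com -> 10.0.0.6 (expiry=40+7=47). clock=40
Op 21: tick 1 -> clock=41.
Op 22: tick 3 -> clock=44.
Op 23: tick 1 -> clock=45.
Op 24: tick 1 -> clock=46.
Op 25: insert a.com -> 10.0.0.1 (expiry=46+8=54). clock=46
Op 26: tick 1 -> clock=47. purged={c.com}
Op 27: insert c.com -> 10.0.0.5 (expiry=47+10=57). clock=47
Op 28: tick 3 -> clock=50. purged={b.com}
Final clock = 50
Final cache (unexpired): {a.com,c.com} -> size=2

Answer: clock=50 cache_size=2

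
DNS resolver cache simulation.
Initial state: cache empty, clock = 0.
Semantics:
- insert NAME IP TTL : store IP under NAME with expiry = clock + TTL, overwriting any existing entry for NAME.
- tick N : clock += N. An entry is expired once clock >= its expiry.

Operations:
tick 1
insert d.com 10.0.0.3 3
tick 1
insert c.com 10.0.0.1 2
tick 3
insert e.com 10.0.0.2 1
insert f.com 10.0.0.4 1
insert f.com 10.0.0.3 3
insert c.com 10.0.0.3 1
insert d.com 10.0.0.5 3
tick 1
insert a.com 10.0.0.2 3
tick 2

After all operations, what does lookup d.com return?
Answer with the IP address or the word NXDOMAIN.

Answer: NXDOMAIN

Derivation:
Op 1: tick 1 -> clock=1.
Op 2: insert d.com -> 10.0.0.3 (expiry=1+3=4). clock=1
Op 3: tick 1 -> clock=2.
Op 4: insert c.com -> 10.0.0.1 (expiry=2+2=4). clock=2
Op 5: tick 3 -> clock=5. purged={c.com,d.com}
Op 6: insert e.com -> 10.0.0.2 (expiry=5+1=6). clock=5
Op 7: insert f.com -> 10.0.0.4 (expiry=5+1=6). clock=5
Op 8: insert f.com -> 10.0.0.3 (expiry=5+3=8). clock=5
Op 9: insert c.com -> 10.0.0.3 (expiry=5+1=6). clock=5
Op 10: insert d.com -> 10.0.0.5 (expiry=5+3=8). clock=5
Op 11: tick 1 -> clock=6. purged={c.com,e.com}
Op 12: insert a.com -> 10.0.0.2 (expiry=6+3=9). clock=6
Op 13: tick 2 -> clock=8. purged={d.com,f.com}
lookup d.com: not in cache (expired or never inserted)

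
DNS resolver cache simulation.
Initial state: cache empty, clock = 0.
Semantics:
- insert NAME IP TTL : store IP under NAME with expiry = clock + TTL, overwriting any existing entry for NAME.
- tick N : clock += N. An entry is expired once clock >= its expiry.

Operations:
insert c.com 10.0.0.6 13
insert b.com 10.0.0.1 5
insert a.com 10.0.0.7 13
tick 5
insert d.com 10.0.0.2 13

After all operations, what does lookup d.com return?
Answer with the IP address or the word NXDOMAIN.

Answer: 10.0.0.2

Derivation:
Op 1: insert c.com -> 10.0.0.6 (expiry=0+13=13). clock=0
Op 2: insert b.com -> 10.0.0.1 (expiry=0+5=5). clock=0
Op 3: insert a.com -> 10.0.0.7 (expiry=0+13=13). clock=0
Op 4: tick 5 -> clock=5. purged={b.com}
Op 5: insert d.com -> 10.0.0.2 (expiry=5+13=18). clock=5
lookup d.com: present, ip=10.0.0.2 expiry=18 > clock=5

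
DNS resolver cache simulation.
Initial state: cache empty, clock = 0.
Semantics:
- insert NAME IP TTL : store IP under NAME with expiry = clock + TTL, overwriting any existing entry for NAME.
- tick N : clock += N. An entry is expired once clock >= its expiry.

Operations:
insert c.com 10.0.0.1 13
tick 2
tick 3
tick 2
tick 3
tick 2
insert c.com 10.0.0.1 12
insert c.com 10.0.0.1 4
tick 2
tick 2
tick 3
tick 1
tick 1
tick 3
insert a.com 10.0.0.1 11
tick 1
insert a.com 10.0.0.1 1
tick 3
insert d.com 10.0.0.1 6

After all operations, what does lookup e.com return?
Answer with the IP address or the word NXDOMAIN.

Op 1: insert c.com -> 10.0.0.1 (expiry=0+13=13). clock=0
Op 2: tick 2 -> clock=2.
Op 3: tick 3 -> clock=5.
Op 4: tick 2 -> clock=7.
Op 5: tick 3 -> clock=10.
Op 6: tick 2 -> clock=12.
Op 7: insert c.com -> 10.0.0.1 (expiry=12+12=24). clock=12
Op 8: insert c.com -> 10.0.0.1 (expiry=12+4=16). clock=12
Op 9: tick 2 -> clock=14.
Op 10: tick 2 -> clock=16. purged={c.com}
Op 11: tick 3 -> clock=19.
Op 12: tick 1 -> clock=20.
Op 13: tick 1 -> clock=21.
Op 14: tick 3 -> clock=24.
Op 15: insert a.com -> 10.0.0.1 (expiry=24+11=35). clock=24
Op 16: tick 1 -> clock=25.
Op 17: insert a.com -> 10.0.0.1 (expiry=25+1=26). clock=25
Op 18: tick 3 -> clock=28. purged={a.com}
Op 19: insert d.com -> 10.0.0.1 (expiry=28+6=34). clock=28
lookup e.com: not in cache (expired or never inserted)

Answer: NXDOMAIN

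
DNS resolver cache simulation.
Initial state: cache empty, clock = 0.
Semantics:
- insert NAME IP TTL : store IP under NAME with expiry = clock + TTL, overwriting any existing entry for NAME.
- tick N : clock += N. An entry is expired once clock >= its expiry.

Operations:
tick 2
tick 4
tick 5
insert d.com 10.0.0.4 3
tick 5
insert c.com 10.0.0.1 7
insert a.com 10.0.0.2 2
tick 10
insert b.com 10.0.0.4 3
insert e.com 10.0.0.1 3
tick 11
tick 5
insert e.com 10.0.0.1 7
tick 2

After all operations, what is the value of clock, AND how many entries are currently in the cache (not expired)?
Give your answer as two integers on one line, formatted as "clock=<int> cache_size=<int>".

Answer: clock=44 cache_size=1

Derivation:
Op 1: tick 2 -> clock=2.
Op 2: tick 4 -> clock=6.
Op 3: tick 5 -> clock=11.
Op 4: insert d.com -> 10.0.0.4 (expiry=11+3=14). clock=11
Op 5: tick 5 -> clock=16. purged={d.com}
Op 6: insert c.com -> 10.0.0.1 (expiry=16+7=23). clock=16
Op 7: insert a.com -> 10.0.0.2 (expiry=16+2=18). clock=16
Op 8: tick 10 -> clock=26. purged={a.com,c.com}
Op 9: insert b.com -> 10.0.0.4 (expiry=26+3=29). clock=26
Op 10: insert e.com -> 10.0.0.1 (expiry=26+3=29). clock=26
Op 11: tick 11 -> clock=37. purged={b.com,e.com}
Op 12: tick 5 -> clock=42.
Op 13: insert e.com -> 10.0.0.1 (expiry=42+7=49). clock=42
Op 14: tick 2 -> clock=44.
Final clock = 44
Final cache (unexpired): {e.com} -> size=1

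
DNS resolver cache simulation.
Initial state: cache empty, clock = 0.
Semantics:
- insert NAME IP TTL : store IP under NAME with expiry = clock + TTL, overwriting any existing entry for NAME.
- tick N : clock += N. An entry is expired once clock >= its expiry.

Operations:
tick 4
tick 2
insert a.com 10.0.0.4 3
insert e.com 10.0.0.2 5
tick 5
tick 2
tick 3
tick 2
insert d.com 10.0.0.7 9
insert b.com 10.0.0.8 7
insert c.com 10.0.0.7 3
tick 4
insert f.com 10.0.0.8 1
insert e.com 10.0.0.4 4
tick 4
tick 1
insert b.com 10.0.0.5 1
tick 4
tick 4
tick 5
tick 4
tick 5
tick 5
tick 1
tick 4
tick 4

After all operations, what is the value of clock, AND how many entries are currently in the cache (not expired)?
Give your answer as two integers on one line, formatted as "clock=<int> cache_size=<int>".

Answer: clock=63 cache_size=0

Derivation:
Op 1: tick 4 -> clock=4.
Op 2: tick 2 -> clock=6.
Op 3: insert a.com -> 10.0.0.4 (expiry=6+3=9). clock=6
Op 4: insert e.com -> 10.0.0.2 (expiry=6+5=11). clock=6
Op 5: tick 5 -> clock=11. purged={a.com,e.com}
Op 6: tick 2 -> clock=13.
Op 7: tick 3 -> clock=16.
Op 8: tick 2 -> clock=18.
Op 9: insert d.com -> 10.0.0.7 (expiry=18+9=27). clock=18
Op 10: insert b.com -> 10.0.0.8 (expiry=18+7=25). clock=18
Op 11: insert c.com -> 10.0.0.7 (expiry=18+3=21). clock=18
Op 12: tick 4 -> clock=22. purged={c.com}
Op 13: insert f.com -> 10.0.0.8 (expiry=22+1=23). clock=22
Op 14: insert e.com -> 10.0.0.4 (expiry=22+4=26). clock=22
Op 15: tick 4 -> clock=26. purged={b.com,e.com,f.com}
Op 16: tick 1 -> clock=27. purged={d.com}
Op 17: insert b.com -> 10.0.0.5 (expiry=27+1=28). clock=27
Op 18: tick 4 -> clock=31. purged={b.com}
Op 19: tick 4 -> clock=35.
Op 20: tick 5 -> clock=40.
Op 21: tick 4 -> clock=44.
Op 22: tick 5 -> clock=49.
Op 23: tick 5 -> clock=54.
Op 24: tick 1 -> clock=55.
Op 25: tick 4 -> clock=59.
Op 26: tick 4 -> clock=63.
Final clock = 63
Final cache (unexpired): {} -> size=0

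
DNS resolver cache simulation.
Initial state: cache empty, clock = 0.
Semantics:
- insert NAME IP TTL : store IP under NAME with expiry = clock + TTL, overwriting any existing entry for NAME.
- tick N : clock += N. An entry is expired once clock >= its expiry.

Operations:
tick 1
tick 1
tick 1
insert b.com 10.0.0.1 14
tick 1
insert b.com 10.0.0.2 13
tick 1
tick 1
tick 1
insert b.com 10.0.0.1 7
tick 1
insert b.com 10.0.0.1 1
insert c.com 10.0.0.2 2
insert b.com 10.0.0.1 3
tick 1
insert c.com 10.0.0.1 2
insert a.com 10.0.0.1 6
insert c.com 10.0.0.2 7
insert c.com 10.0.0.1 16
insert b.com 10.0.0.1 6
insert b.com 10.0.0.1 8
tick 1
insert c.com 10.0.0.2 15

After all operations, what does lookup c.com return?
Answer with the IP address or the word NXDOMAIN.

Answer: 10.0.0.2

Derivation:
Op 1: tick 1 -> clock=1.
Op 2: tick 1 -> clock=2.
Op 3: tick 1 -> clock=3.
Op 4: insert b.com -> 10.0.0.1 (expiry=3+14=17). clock=3
Op 5: tick 1 -> clock=4.
Op 6: insert b.com -> 10.0.0.2 (expiry=4+13=17). clock=4
Op 7: tick 1 -> clock=5.
Op 8: tick 1 -> clock=6.
Op 9: tick 1 -> clock=7.
Op 10: insert b.com -> 10.0.0.1 (expiry=7+7=14). clock=7
Op 11: tick 1 -> clock=8.
Op 12: insert b.com -> 10.0.0.1 (expiry=8+1=9). clock=8
Op 13: insert c.com -> 10.0.0.2 (expiry=8+2=10). clock=8
Op 14: insert b.com -> 10.0.0.1 (expiry=8+3=11). clock=8
Op 15: tick 1 -> clock=9.
Op 16: insert c.com -> 10.0.0.1 (expiry=9+2=11). clock=9
Op 17: insert a.com -> 10.0.0.1 (expiry=9+6=15). clock=9
Op 18: insert c.com -> 10.0.0.2 (expiry=9+7=16). clock=9
Op 19: insert c.com -> 10.0.0.1 (expiry=9+16=25). clock=9
Op 20: insert b.com -> 10.0.0.1 (expiry=9+6=15). clock=9
Op 21: insert b.com -> 10.0.0.1 (expiry=9+8=17). clock=9
Op 22: tick 1 -> clock=10.
Op 23: insert c.com -> 10.0.0.2 (expiry=10+15=25). clock=10
lookup c.com: present, ip=10.0.0.2 expiry=25 > clock=10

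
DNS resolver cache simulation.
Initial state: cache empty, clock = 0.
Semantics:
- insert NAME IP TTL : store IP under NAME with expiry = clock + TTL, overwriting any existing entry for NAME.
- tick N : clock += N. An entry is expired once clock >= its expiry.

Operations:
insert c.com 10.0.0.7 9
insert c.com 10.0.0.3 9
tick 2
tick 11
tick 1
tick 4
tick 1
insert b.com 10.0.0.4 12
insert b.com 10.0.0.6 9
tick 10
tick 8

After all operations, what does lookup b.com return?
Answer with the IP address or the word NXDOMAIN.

Op 1: insert c.com -> 10.0.0.7 (expiry=0+9=9). clock=0
Op 2: insert c.com -> 10.0.0.3 (expiry=0+9=9). clock=0
Op 3: tick 2 -> clock=2.
Op 4: tick 11 -> clock=13. purged={c.com}
Op 5: tick 1 -> clock=14.
Op 6: tick 4 -> clock=18.
Op 7: tick 1 -> clock=19.
Op 8: insert b.com -> 10.0.0.4 (expiry=19+12=31). clock=19
Op 9: insert b.com -> 10.0.0.6 (expiry=19+9=28). clock=19
Op 10: tick 10 -> clock=29. purged={b.com}
Op 11: tick 8 -> clock=37.
lookup b.com: not in cache (expired or never inserted)

Answer: NXDOMAIN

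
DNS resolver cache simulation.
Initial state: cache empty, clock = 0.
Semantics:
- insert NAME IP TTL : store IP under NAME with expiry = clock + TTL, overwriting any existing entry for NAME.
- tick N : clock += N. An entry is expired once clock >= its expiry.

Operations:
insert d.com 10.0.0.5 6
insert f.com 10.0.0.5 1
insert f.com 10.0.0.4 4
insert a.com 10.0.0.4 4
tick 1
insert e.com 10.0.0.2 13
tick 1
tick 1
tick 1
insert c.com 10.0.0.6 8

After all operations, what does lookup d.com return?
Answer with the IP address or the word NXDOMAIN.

Op 1: insert d.com -> 10.0.0.5 (expiry=0+6=6). clock=0
Op 2: insert f.com -> 10.0.0.5 (expiry=0+1=1). clock=0
Op 3: insert f.com -> 10.0.0.4 (expiry=0+4=4). clock=0
Op 4: insert a.com -> 10.0.0.4 (expiry=0+4=4). clock=0
Op 5: tick 1 -> clock=1.
Op 6: insert e.com -> 10.0.0.2 (expiry=1+13=14). clock=1
Op 7: tick 1 -> clock=2.
Op 8: tick 1 -> clock=3.
Op 9: tick 1 -> clock=4. purged={a.com,f.com}
Op 10: insert c.com -> 10.0.0.6 (expiry=4+8=12). clock=4
lookup d.com: present, ip=10.0.0.5 expiry=6 > clock=4

Answer: 10.0.0.5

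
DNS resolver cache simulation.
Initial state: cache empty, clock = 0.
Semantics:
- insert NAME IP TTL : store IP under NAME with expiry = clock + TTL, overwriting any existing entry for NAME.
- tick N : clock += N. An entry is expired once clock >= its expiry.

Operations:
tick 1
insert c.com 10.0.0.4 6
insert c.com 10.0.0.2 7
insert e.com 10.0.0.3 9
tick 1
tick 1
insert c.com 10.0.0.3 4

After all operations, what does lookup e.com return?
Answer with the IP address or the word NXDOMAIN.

Answer: 10.0.0.3

Derivation:
Op 1: tick 1 -> clock=1.
Op 2: insert c.com -> 10.0.0.4 (expiry=1+6=7). clock=1
Op 3: insert c.com -> 10.0.0.2 (expiry=1+7=8). clock=1
Op 4: insert e.com -> 10.0.0.3 (expiry=1+9=10). clock=1
Op 5: tick 1 -> clock=2.
Op 6: tick 1 -> clock=3.
Op 7: insert c.com -> 10.0.0.3 (expiry=3+4=7). clock=3
lookup e.com: present, ip=10.0.0.3 expiry=10 > clock=3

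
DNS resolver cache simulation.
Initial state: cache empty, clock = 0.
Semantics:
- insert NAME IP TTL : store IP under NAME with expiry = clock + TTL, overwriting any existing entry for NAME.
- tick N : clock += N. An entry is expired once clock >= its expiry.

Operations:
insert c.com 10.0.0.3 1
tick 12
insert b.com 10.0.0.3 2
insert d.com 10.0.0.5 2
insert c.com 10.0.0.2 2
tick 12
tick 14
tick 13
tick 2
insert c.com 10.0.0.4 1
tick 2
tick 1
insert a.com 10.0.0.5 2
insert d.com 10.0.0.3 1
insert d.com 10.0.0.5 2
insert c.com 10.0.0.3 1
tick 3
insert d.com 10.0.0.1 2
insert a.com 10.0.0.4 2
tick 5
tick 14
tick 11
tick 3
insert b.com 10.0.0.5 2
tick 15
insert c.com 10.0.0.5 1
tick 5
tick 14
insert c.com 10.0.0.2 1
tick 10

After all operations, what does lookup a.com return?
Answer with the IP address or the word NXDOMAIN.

Op 1: insert c.com -> 10.0.0.3 (expiry=0+1=1). clock=0
Op 2: tick 12 -> clock=12. purged={c.com}
Op 3: insert b.com -> 10.0.0.3 (expiry=12+2=14). clock=12
Op 4: insert d.com -> 10.0.0.5 (expiry=12+2=14). clock=12
Op 5: insert c.com -> 10.0.0.2 (expiry=12+2=14). clock=12
Op 6: tick 12 -> clock=24. purged={b.com,c.com,d.com}
Op 7: tick 14 -> clock=38.
Op 8: tick 13 -> clock=51.
Op 9: tick 2 -> clock=53.
Op 10: insert c.com -> 10.0.0.4 (expiry=53+1=54). clock=53
Op 11: tick 2 -> clock=55. purged={c.com}
Op 12: tick 1 -> clock=56.
Op 13: insert a.com -> 10.0.0.5 (expiry=56+2=58). clock=56
Op 14: insert d.com -> 10.0.0.3 (expiry=56+1=57). clock=56
Op 15: insert d.com -> 10.0.0.5 (expiry=56+2=58). clock=56
Op 16: insert c.com -> 10.0.0.3 (expiry=56+1=57). clock=56
Op 17: tick 3 -> clock=59. purged={a.com,c.com,d.com}
Op 18: insert d.com -> 10.0.0.1 (expiry=59+2=61). clock=59
Op 19: insert a.com -> 10.0.0.4 (expiry=59+2=61). clock=59
Op 20: tick 5 -> clock=64. purged={a.com,d.com}
Op 21: tick 14 -> clock=78.
Op 22: tick 11 -> clock=89.
Op 23: tick 3 -> clock=92.
Op 24: insert b.com -> 10.0.0.5 (expiry=92+2=94). clock=92
Op 25: tick 15 -> clock=107. purged={b.com}
Op 26: insert c.com -> 10.0.0.5 (expiry=107+1=108). clock=107
Op 27: tick 5 -> clock=112. purged={c.com}
Op 28: tick 14 -> clock=126.
Op 29: insert c.com -> 10.0.0.2 (expiry=126+1=127). clock=126
Op 30: tick 10 -> clock=136. purged={c.com}
lookup a.com: not in cache (expired or never inserted)

Answer: NXDOMAIN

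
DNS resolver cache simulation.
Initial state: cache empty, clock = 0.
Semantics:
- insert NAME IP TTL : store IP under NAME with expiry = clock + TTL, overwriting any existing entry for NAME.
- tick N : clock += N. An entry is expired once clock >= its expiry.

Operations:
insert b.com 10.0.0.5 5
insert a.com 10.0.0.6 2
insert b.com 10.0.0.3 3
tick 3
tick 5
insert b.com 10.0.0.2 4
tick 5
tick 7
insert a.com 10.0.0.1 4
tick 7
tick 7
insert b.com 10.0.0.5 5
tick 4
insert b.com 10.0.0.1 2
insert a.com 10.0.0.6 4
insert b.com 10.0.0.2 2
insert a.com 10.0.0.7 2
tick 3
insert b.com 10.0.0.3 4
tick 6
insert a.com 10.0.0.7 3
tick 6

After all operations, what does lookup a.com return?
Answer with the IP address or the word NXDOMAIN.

Answer: NXDOMAIN

Derivation:
Op 1: insert b.com -> 10.0.0.5 (expiry=0+5=5). clock=0
Op 2: insert a.com -> 10.0.0.6 (expiry=0+2=2). clock=0
Op 3: insert b.com -> 10.0.0.3 (expiry=0+3=3). clock=0
Op 4: tick 3 -> clock=3. purged={a.com,b.com}
Op 5: tick 5 -> clock=8.
Op 6: insert b.com -> 10.0.0.2 (expiry=8+4=12). clock=8
Op 7: tick 5 -> clock=13. purged={b.com}
Op 8: tick 7 -> clock=20.
Op 9: insert a.com -> 10.0.0.1 (expiry=20+4=24). clock=20
Op 10: tick 7 -> clock=27. purged={a.com}
Op 11: tick 7 -> clock=34.
Op 12: insert b.com -> 10.0.0.5 (expiry=34+5=39). clock=34
Op 13: tick 4 -> clock=38.
Op 14: insert b.com -> 10.0.0.1 (expiry=38+2=40). clock=38
Op 15: insert a.com -> 10.0.0.6 (expiry=38+4=42). clock=38
Op 16: insert b.com -> 10.0.0.2 (expiry=38+2=40). clock=38
Op 17: insert a.com -> 10.0.0.7 (expiry=38+2=40). clock=38
Op 18: tick 3 -> clock=41. purged={a.com,b.com}
Op 19: insert b.com -> 10.0.0.3 (expiry=41+4=45). clock=41
Op 20: tick 6 -> clock=47. purged={b.com}
Op 21: insert a.com -> 10.0.0.7 (expiry=47+3=50). clock=47
Op 22: tick 6 -> clock=53. purged={a.com}
lookup a.com: not in cache (expired or never inserted)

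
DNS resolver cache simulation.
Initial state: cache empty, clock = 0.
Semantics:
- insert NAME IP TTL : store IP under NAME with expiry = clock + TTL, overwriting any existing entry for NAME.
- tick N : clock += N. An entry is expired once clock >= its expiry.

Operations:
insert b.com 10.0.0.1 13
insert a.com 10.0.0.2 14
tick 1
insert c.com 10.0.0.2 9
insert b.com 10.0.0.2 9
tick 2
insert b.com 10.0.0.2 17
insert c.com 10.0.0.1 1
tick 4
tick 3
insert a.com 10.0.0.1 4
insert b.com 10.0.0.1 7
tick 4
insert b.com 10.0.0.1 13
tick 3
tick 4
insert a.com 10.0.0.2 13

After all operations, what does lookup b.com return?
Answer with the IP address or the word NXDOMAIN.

Answer: 10.0.0.1

Derivation:
Op 1: insert b.com -> 10.0.0.1 (expiry=0+13=13). clock=0
Op 2: insert a.com -> 10.0.0.2 (expiry=0+14=14). clock=0
Op 3: tick 1 -> clock=1.
Op 4: insert c.com -> 10.0.0.2 (expiry=1+9=10). clock=1
Op 5: insert b.com -> 10.0.0.2 (expiry=1+9=10). clock=1
Op 6: tick 2 -> clock=3.
Op 7: insert b.com -> 10.0.0.2 (expiry=3+17=20). clock=3
Op 8: insert c.com -> 10.0.0.1 (expiry=3+1=4). clock=3
Op 9: tick 4 -> clock=7. purged={c.com}
Op 10: tick 3 -> clock=10.
Op 11: insert a.com -> 10.0.0.1 (expiry=10+4=14). clock=10
Op 12: insert b.com -> 10.0.0.1 (expiry=10+7=17). clock=10
Op 13: tick 4 -> clock=14. purged={a.com}
Op 14: insert b.com -> 10.0.0.1 (expiry=14+13=27). clock=14
Op 15: tick 3 -> clock=17.
Op 16: tick 4 -> clock=21.
Op 17: insert a.com -> 10.0.0.2 (expiry=21+13=34). clock=21
lookup b.com: present, ip=10.0.0.1 expiry=27 > clock=21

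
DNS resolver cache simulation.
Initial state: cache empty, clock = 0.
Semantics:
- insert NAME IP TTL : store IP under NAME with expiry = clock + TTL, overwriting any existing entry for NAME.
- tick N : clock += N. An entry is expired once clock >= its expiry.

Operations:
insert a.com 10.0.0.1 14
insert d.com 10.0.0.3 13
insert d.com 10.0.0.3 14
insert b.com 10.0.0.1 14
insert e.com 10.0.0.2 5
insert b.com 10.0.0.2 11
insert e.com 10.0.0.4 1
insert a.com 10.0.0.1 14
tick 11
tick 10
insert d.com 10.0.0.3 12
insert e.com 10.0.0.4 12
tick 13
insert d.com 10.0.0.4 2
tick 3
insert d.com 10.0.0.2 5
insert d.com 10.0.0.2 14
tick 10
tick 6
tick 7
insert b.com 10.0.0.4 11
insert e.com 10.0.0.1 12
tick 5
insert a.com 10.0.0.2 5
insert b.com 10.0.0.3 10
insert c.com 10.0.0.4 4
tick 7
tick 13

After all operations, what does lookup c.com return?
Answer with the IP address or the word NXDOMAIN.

Answer: NXDOMAIN

Derivation:
Op 1: insert a.com -> 10.0.0.1 (expiry=0+14=14). clock=0
Op 2: insert d.com -> 10.0.0.3 (expiry=0+13=13). clock=0
Op 3: insert d.com -> 10.0.0.3 (expiry=0+14=14). clock=0
Op 4: insert b.com -> 10.0.0.1 (expiry=0+14=14). clock=0
Op 5: insert e.com -> 10.0.0.2 (expiry=0+5=5). clock=0
Op 6: insert b.com -> 10.0.0.2 (expiry=0+11=11). clock=0
Op 7: insert e.com -> 10.0.0.4 (expiry=0+1=1). clock=0
Op 8: insert a.com -> 10.0.0.1 (expiry=0+14=14). clock=0
Op 9: tick 11 -> clock=11. purged={b.com,e.com}
Op 10: tick 10 -> clock=21. purged={a.com,d.com}
Op 11: insert d.com -> 10.0.0.3 (expiry=21+12=33). clock=21
Op 12: insert e.com -> 10.0.0.4 (expiry=21+12=33). clock=21
Op 13: tick 13 -> clock=34. purged={d.com,e.com}
Op 14: insert d.com -> 10.0.0.4 (expiry=34+2=36). clock=34
Op 15: tick 3 -> clock=37. purged={d.com}
Op 16: insert d.com -> 10.0.0.2 (expiry=37+5=42). clock=37
Op 17: insert d.com -> 10.0.0.2 (expiry=37+14=51). clock=37
Op 18: tick 10 -> clock=47.
Op 19: tick 6 -> clock=53. purged={d.com}
Op 20: tick 7 -> clock=60.
Op 21: insert b.com -> 10.0.0.4 (expiry=60+11=71). clock=60
Op 22: insert e.com -> 10.0.0.1 (expiry=60+12=72). clock=60
Op 23: tick 5 -> clock=65.
Op 24: insert a.com -> 10.0.0.2 (expiry=65+5=70). clock=65
Op 25: insert b.com -> 10.0.0.3 (expiry=65+10=75). clock=65
Op 26: insert c.com -> 10.0.0.4 (expiry=65+4=69). clock=65
Op 27: tick 7 -> clock=72. purged={a.com,c.com,e.com}
Op 28: tick 13 -> clock=85. purged={b.com}
lookup c.com: not in cache (expired or never inserted)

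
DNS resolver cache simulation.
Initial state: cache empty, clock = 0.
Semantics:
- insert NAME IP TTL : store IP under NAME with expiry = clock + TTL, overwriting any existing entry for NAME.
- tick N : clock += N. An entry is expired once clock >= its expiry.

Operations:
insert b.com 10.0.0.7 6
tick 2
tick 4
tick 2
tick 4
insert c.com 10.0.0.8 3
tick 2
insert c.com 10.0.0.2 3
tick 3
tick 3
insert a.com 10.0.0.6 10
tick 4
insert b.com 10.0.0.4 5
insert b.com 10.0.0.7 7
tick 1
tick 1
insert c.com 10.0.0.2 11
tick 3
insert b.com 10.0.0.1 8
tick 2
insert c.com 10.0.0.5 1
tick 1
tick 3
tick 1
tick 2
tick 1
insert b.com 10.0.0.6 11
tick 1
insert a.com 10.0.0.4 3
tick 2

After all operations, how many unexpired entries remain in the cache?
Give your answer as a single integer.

Op 1: insert b.com -> 10.0.0.7 (expiry=0+6=6). clock=0
Op 2: tick 2 -> clock=2.
Op 3: tick 4 -> clock=6. purged={b.com}
Op 4: tick 2 -> clock=8.
Op 5: tick 4 -> clock=12.
Op 6: insert c.com -> 10.0.0.8 (expiry=12+3=15). clock=12
Op 7: tick 2 -> clock=14.
Op 8: insert c.com -> 10.0.0.2 (expiry=14+3=17). clock=14
Op 9: tick 3 -> clock=17. purged={c.com}
Op 10: tick 3 -> clock=20.
Op 11: insert a.com -> 10.0.0.6 (expiry=20+10=30). clock=20
Op 12: tick 4 -> clock=24.
Op 13: insert b.com -> 10.0.0.4 (expiry=24+5=29). clock=24
Op 14: insert b.com -> 10.0.0.7 (expiry=24+7=31). clock=24
Op 15: tick 1 -> clock=25.
Op 16: tick 1 -> clock=26.
Op 17: insert c.com -> 10.0.0.2 (expiry=26+11=37). clock=26
Op 18: tick 3 -> clock=29.
Op 19: insert b.com -> 10.0.0.1 (expiry=29+8=37). clock=29
Op 20: tick 2 -> clock=31. purged={a.com}
Op 21: insert c.com -> 10.0.0.5 (expiry=31+1=32). clock=31
Op 22: tick 1 -> clock=32. purged={c.com}
Op 23: tick 3 -> clock=35.
Op 24: tick 1 -> clock=36.
Op 25: tick 2 -> clock=38. purged={b.com}
Op 26: tick 1 -> clock=39.
Op 27: insert b.com -> 10.0.0.6 (expiry=39+11=50). clock=39
Op 28: tick 1 -> clock=40.
Op 29: insert a.com -> 10.0.0.4 (expiry=40+3=43). clock=40
Op 30: tick 2 -> clock=42.
Final cache (unexpired): {a.com,b.com} -> size=2

Answer: 2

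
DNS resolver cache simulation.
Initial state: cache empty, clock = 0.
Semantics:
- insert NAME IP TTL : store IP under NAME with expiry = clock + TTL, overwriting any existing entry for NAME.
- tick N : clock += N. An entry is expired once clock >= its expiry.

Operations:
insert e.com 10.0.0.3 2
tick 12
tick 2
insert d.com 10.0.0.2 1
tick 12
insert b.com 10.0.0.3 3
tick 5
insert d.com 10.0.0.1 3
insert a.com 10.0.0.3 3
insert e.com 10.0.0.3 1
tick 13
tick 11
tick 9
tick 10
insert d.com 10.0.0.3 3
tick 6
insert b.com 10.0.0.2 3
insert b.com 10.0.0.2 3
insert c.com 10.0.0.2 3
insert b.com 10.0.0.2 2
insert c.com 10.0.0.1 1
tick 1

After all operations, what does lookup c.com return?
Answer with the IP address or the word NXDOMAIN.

Op 1: insert e.com -> 10.0.0.3 (expiry=0+2=2). clock=0
Op 2: tick 12 -> clock=12. purged={e.com}
Op 3: tick 2 -> clock=14.
Op 4: insert d.com -> 10.0.0.2 (expiry=14+1=15). clock=14
Op 5: tick 12 -> clock=26. purged={d.com}
Op 6: insert b.com -> 10.0.0.3 (expiry=26+3=29). clock=26
Op 7: tick 5 -> clock=31. purged={b.com}
Op 8: insert d.com -> 10.0.0.1 (expiry=31+3=34). clock=31
Op 9: insert a.com -> 10.0.0.3 (expiry=31+3=34). clock=31
Op 10: insert e.com -> 10.0.0.3 (expiry=31+1=32). clock=31
Op 11: tick 13 -> clock=44. purged={a.com,d.com,e.com}
Op 12: tick 11 -> clock=55.
Op 13: tick 9 -> clock=64.
Op 14: tick 10 -> clock=74.
Op 15: insert d.com -> 10.0.0.3 (expiry=74+3=77). clock=74
Op 16: tick 6 -> clock=80. purged={d.com}
Op 17: insert b.com -> 10.0.0.2 (expiry=80+3=83). clock=80
Op 18: insert b.com -> 10.0.0.2 (expiry=80+3=83). clock=80
Op 19: insert c.com -> 10.0.0.2 (expiry=80+3=83). clock=80
Op 20: insert b.com -> 10.0.0.2 (expiry=80+2=82). clock=80
Op 21: insert c.com -> 10.0.0.1 (expiry=80+1=81). clock=80
Op 22: tick 1 -> clock=81. purged={c.com}
lookup c.com: not in cache (expired or never inserted)

Answer: NXDOMAIN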